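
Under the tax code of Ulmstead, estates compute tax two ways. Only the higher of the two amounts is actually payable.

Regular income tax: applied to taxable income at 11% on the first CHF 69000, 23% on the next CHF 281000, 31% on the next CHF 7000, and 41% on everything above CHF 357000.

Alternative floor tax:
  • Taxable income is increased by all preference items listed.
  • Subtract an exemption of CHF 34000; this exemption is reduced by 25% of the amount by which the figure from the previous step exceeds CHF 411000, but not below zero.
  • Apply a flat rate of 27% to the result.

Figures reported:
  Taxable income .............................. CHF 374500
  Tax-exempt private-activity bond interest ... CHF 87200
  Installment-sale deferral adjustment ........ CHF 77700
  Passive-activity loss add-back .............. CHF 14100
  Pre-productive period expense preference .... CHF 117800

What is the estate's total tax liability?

Regular income tax:
  CHF 69000 × 11% = CHF 7590
  CHF 281000 × 23% = CHF 64630
  CHF 7000 × 31% = CHF 2170
  CHF 17500 × 41% = CHF 7175
  → CHF 81565

Alternative floor tax:
  Adjusted income: CHF 374500 + CHF 87200 + CHF 77700 + CHF 14100 + CHF 117800 = CHF 671300
  Exemption: 25% × (CHF 671300 − CHF 411000) = CHF 65075 ≥ CHF 34000, so the exemption is fully phased out
  Base: CHF 671300 − CHF 0 = CHF 671300
  CHF 671300 × 27% = CHF 181251

CHF 181251 > CHF 81565, so the alternative floor tax is the binding amount.

CHF 181251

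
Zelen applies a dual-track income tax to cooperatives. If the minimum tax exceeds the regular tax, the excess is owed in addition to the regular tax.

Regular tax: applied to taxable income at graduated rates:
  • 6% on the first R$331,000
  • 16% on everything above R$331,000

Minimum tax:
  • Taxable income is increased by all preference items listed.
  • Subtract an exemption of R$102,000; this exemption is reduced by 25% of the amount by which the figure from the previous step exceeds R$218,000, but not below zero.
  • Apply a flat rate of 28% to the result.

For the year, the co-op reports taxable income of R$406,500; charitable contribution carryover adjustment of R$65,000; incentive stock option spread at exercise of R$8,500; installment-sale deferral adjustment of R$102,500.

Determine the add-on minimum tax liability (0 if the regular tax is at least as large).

Minimum tax:
  Adjusted income: R$406,500 + R$65,000 + R$8,500 + R$102,500 = R$582,500
  Exemption: R$102,000 − 25% × (R$582,500 − R$218,000) = R$102,000 − R$91,125 = R$10,875
  Base: R$582,500 − R$10,875 = R$571,625
  R$571,625 × 28% = R$160,055

Regular tax:
  R$331,000 × 6% = R$19,860
  R$75,500 × 16% = R$12,080
  → R$31,940

Excess of minimum tax over regular tax: R$160,055 − R$31,940 = R$128,115.

R$128,115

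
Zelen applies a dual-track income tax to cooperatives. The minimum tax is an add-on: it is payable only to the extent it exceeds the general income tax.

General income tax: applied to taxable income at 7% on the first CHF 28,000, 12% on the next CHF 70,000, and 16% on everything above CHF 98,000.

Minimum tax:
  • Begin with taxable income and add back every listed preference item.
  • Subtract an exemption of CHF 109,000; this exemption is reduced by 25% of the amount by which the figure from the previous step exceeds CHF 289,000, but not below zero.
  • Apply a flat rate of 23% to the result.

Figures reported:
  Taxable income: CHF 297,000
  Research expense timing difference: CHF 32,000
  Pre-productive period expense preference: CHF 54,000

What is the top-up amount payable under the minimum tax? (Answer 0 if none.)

Minimum tax:
  Adjusted income: CHF 297,000 + CHF 32,000 + CHF 54,000 = CHF 383,000
  Exemption: CHF 109,000 − 25% × (CHF 383,000 − CHF 289,000) = CHF 109,000 − CHF 23,500 = CHF 85,500
  Base: CHF 383,000 − CHF 85,500 = CHF 297,500
  CHF 297,500 × 23% = CHF 68,425

General income tax:
  CHF 28,000 × 7% = CHF 1,960
  CHF 70,000 × 12% = CHF 8,400
  CHF 199,000 × 16% = CHF 31,840
  → CHF 42,200

Excess of minimum tax over general income tax: CHF 68,425 − CHF 42,200 = CHF 26,225.

CHF 26,225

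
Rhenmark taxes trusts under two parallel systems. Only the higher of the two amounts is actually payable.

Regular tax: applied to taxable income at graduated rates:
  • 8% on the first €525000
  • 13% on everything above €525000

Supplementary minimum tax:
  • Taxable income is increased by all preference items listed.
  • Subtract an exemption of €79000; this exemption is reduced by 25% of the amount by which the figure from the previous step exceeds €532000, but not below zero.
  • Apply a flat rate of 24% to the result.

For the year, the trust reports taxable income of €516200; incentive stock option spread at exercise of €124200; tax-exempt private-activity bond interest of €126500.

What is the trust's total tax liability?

Regular tax:
  €516200 × 8% = €41296

Supplementary minimum tax:
  Adjusted income: €516200 + €124200 + €126500 = €766900
  Exemption: €79000 − 25% × (€766900 − €532000) = €79000 − €58725 = €20275
  Base: €766900 − €20275 = €746625
  €746625 × 24% = €179190

€179190 > €41296, so the supplementary minimum tax is the binding amount.

€179190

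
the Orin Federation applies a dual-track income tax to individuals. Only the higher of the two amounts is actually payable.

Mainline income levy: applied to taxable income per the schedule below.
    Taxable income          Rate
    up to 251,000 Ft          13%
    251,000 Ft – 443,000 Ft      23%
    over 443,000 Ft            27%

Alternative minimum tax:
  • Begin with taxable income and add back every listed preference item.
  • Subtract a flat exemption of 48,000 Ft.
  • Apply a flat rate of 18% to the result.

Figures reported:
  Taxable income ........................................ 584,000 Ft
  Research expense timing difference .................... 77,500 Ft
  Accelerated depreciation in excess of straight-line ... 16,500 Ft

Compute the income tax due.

Alternative minimum tax:
  Adjusted income: 584,000 Ft + 77,500 Ft + 16,500 Ft = 678,000 Ft
  Less exemption 48,000 Ft → base 630,000 Ft
  630,000 Ft × 18% = 113,400 Ft

Mainline income levy:
  251,000 Ft × 13% = 32,630 Ft
  192,000 Ft × 23% = 44,160 Ft
  141,000 Ft × 27% = 38,070 Ft
  → 114,860 Ft

114,860 Ft > 113,400 Ft, so the mainline income levy governs.

114,860 Ft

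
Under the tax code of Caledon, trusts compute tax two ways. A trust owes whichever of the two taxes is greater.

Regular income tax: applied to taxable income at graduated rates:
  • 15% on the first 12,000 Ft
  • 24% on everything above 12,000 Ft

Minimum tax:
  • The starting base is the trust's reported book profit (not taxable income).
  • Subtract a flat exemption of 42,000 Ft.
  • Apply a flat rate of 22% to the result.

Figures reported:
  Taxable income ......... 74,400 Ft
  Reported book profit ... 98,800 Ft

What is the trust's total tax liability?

16,776 Ft

Regular income tax:
  12,000 Ft × 15% = 1,800 Ft
  62,400 Ft × 24% = 14,976 Ft
  → 16,776 Ft

Minimum tax:
  Base (reported book profit): 98,800 Ft
  Less exemption 42,000 Ft → base 56,800 Ft
  56,800 Ft × 22% = 12,496 Ft

16,776 Ft > 12,496 Ft, so the regular income tax governs.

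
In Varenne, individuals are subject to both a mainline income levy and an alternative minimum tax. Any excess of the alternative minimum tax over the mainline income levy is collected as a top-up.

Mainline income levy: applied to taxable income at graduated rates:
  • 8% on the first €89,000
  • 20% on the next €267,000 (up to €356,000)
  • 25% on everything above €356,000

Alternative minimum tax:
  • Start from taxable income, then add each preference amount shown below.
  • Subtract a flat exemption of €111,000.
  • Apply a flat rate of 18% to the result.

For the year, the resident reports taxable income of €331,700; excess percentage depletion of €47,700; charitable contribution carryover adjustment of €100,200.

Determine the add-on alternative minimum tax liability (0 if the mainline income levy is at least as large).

€10,688

Mainline income levy:
  €89,000 × 8% = €7,120
  €242,700 × 20% = €48,540
  → €55,660

Alternative minimum tax:
  Adjusted income: €331,700 + €47,700 + €100,200 = €479,600
  Less exemption €111,000 → base €368,600
  €368,600 × 18% = €66,348

Excess of alternative minimum tax over mainline income levy: €66,348 − €55,660 = €10,688.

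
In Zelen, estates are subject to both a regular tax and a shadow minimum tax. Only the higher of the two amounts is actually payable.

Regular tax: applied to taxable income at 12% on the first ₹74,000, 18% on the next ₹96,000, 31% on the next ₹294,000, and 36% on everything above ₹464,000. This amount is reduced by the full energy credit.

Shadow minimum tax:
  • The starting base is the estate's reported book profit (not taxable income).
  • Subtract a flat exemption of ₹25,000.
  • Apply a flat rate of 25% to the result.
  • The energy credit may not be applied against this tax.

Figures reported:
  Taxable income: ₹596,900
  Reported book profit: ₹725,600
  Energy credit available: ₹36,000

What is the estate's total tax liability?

Regular tax:
  ₹74,000 × 12% = ₹8,880
  ₹96,000 × 18% = ₹17,280
  ₹294,000 × 31% = ₹91,140
  ₹132,900 × 36% = ₹47,844
  → ₹165,144
  Less energy credit ₹36,000 → ₹129,144

Shadow minimum tax:
  Base (reported book profit): ₹725,600
  Less exemption ₹25,000 → base ₹700,600
  ₹700,600 × 25% = ₹175,150

₹175,150 > ₹129,144, so the shadow minimum tax is the binding amount.

₹175,150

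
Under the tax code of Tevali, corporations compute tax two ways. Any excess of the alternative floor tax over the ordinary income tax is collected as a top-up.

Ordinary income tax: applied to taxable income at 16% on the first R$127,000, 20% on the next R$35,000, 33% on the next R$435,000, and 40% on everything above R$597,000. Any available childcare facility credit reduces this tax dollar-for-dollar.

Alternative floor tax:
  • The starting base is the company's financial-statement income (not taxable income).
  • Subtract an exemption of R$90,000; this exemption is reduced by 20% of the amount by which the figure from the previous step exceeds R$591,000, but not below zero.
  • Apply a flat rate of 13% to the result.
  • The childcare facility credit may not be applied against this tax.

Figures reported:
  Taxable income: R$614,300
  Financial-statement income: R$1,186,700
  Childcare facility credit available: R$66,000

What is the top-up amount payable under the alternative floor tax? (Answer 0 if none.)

Alternative floor tax:
  Base (financial-statement income): R$1,186,700
  Exemption: 20% × (R$1,186,700 − R$591,000) = R$119,140 ≥ R$90,000, so the exemption is fully phased out
  Base: R$1,186,700 − R$0 = R$1,186,700
  R$1,186,700 × 13% = R$154,271

Ordinary income tax:
  R$127,000 × 16% = R$20,320
  R$35,000 × 20% = R$7,000
  R$435,000 × 33% = R$143,550
  R$17,300 × 40% = R$6,920
  → R$177,790
  Less childcare facility credit R$66,000 → R$111,790

Excess of alternative floor tax over ordinary income tax: R$154,271 − R$111,790 = R$42,481.

R$42,481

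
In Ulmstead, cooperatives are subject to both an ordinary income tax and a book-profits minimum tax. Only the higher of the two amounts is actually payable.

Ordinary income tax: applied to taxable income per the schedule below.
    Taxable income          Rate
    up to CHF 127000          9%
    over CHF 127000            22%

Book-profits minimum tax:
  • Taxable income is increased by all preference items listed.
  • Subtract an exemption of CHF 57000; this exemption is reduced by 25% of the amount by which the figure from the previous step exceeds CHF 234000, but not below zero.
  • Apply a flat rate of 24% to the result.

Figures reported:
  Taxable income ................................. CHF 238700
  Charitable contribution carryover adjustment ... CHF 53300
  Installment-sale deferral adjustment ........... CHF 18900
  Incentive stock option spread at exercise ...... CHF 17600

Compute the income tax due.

Ordinary income tax:
  CHF 127000 × 9% = CHF 11430
  CHF 111700 × 22% = CHF 24574
  → CHF 36004

Book-profits minimum tax:
  Adjusted income: CHF 238700 + CHF 53300 + CHF 18900 + CHF 17600 = CHF 328500
  Exemption: CHF 57000 − 25% × (CHF 328500 − CHF 234000) = CHF 57000 − CHF 23625 = CHF 33375
  Base: CHF 328500 − CHF 33375 = CHF 295125
  CHF 295125 × 24% = CHF 70830

CHF 70830 > CHF 36004, so the book-profits minimum tax is the binding amount.

CHF 70830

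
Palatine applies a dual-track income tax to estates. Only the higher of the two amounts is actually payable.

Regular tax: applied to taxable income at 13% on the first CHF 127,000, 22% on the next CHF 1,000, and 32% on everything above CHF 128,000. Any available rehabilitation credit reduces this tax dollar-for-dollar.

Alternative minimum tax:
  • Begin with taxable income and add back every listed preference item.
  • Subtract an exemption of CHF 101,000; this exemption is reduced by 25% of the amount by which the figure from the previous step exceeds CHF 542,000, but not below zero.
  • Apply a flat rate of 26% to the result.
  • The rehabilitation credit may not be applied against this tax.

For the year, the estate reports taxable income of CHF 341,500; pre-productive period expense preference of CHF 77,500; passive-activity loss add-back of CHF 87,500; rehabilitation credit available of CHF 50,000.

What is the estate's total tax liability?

Alternative minimum tax:
  Adjusted income: CHF 341,500 + CHF 77,500 + CHF 87,500 = CHF 506,500
  Exemption: CHF 506,500 ≤ CHF 542,000, so full CHF 101,000 applies
  Base: CHF 506,500 − CHF 101,000 = CHF 405,500
  CHF 405,500 × 26% = CHF 105,430

Regular tax:
  CHF 127,000 × 13% = CHF 16,510
  CHF 1,000 × 22% = CHF 220
  CHF 213,500 × 32% = CHF 68,320
  → CHF 85,050
  Less rehabilitation credit CHF 50,000 → CHF 35,050

CHF 105,430 > CHF 35,050, so the alternative minimum tax is the binding amount.

CHF 105,430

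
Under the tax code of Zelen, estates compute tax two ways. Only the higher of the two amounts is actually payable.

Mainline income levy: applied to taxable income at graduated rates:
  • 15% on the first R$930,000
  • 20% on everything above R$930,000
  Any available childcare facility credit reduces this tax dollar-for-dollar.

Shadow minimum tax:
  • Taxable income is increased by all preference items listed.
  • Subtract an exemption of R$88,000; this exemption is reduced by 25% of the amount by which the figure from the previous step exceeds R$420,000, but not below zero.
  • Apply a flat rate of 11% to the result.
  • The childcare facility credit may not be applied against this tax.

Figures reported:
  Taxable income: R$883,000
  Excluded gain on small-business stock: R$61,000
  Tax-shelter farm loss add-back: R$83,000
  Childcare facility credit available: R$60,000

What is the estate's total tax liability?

R$112,970

Shadow minimum tax:
  Adjusted income: R$883,000 + R$61,000 + R$83,000 = R$1,027,000
  Exemption: 25% × (R$1,027,000 − R$420,000) = R$151,750 ≥ R$88,000, so the exemption is fully phased out
  Base: R$1,027,000 − R$0 = R$1,027,000
  R$1,027,000 × 11% = R$112,970

Mainline income levy:
  R$883,000 × 15% = R$132,450
  Less childcare facility credit R$60,000 → R$72,450

R$112,970 > R$72,450, so the shadow minimum tax is the binding amount.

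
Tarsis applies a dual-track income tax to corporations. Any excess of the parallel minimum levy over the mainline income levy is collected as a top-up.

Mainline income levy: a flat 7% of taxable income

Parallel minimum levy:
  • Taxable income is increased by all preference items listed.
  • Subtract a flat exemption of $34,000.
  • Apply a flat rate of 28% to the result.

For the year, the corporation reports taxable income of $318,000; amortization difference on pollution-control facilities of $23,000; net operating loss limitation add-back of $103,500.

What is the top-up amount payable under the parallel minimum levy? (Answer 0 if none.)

$92,680

Parallel minimum levy:
  Adjusted income: $318,000 + $23,000 + $103,500 = $444,500
  Less exemption $34,000 → base $410,500
  $410,500 × 28% = $114,940

Mainline income levy:
  $318,000 × 7% = $22,260

Excess of parallel minimum levy over mainline income levy: $114,940 − $22,260 = $92,680.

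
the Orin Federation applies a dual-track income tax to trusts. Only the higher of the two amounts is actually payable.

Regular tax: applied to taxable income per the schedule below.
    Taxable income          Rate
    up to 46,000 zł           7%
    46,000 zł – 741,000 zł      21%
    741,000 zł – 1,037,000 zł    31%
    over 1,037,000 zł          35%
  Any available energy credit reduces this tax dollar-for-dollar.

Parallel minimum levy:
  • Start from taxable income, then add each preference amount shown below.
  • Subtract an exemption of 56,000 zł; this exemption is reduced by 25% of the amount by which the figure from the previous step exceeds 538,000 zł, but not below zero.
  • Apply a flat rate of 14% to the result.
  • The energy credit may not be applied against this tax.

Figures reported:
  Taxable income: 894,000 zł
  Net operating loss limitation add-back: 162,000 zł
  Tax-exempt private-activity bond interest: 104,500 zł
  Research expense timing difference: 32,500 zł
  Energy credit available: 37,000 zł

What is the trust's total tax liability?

Regular tax:
  46,000 zł × 7% = 3,220 zł
  695,000 zł × 21% = 145,950 zł
  153,000 zł × 31% = 47,430 zł
  → 196,600 zł
  Less energy credit 37,000 zł → 159,600 zł

Parallel minimum levy:
  Adjusted income: 894,000 zł + 162,000 zł + 104,500 zł + 32,500 zł = 1,193,000 zł
  Exemption: 25% × (1,193,000 zł − 538,000 zł) = 163,750 zł ≥ 56,000 zł, so the exemption is fully phased out
  Base: 1,193,000 zł − 0 zł = 1,193,000 zł
  1,193,000 zł × 14% = 167,020 zł

167,020 zł > 159,600 zł, so the parallel minimum levy is the binding amount.

167,020 zł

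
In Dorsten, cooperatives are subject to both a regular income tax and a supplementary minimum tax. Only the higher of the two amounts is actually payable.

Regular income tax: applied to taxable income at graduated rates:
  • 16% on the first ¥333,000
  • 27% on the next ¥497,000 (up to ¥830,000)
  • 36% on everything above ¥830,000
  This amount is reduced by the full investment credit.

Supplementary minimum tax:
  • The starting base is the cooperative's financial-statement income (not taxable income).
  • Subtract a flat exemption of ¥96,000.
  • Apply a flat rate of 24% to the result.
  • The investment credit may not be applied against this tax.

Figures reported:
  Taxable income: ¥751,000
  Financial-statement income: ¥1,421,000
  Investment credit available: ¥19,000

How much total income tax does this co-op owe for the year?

Regular income tax:
  ¥333,000 × 16% = ¥53,280
  ¥418,000 × 27% = ¥112,860
  → ¥166,140
  Less investment credit ¥19,000 → ¥147,140

Supplementary minimum tax:
  Base (financial-statement income): ¥1,421,000
  Less exemption ¥96,000 → base ¥1,325,000
  ¥1,325,000 × 24% = ¥318,000

¥318,000 > ¥147,140, so the supplementary minimum tax is the binding amount.

¥318,000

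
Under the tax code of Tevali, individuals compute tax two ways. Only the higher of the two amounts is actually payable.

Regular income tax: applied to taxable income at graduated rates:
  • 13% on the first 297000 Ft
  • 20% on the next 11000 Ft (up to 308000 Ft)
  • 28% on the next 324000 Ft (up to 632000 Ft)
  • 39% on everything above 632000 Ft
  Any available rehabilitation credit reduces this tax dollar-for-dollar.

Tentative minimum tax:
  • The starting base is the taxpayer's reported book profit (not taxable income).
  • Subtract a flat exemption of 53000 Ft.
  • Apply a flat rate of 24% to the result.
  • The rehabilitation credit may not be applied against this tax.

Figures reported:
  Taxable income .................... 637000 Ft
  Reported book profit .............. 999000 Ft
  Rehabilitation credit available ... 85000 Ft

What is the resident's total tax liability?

227040 Ft

Regular income tax:
  297000 Ft × 13% = 38610 Ft
  11000 Ft × 20% = 2200 Ft
  324000 Ft × 28% = 90720 Ft
  5000 Ft × 39% = 1950 Ft
  → 133480 Ft
  Less rehabilitation credit 85000 Ft → 48480 Ft

Tentative minimum tax:
  Base (reported book profit): 999000 Ft
  Less exemption 53000 Ft → base 946000 Ft
  946000 Ft × 24% = 227040 Ft

227040 Ft > 48480 Ft, so the tentative minimum tax is the binding amount.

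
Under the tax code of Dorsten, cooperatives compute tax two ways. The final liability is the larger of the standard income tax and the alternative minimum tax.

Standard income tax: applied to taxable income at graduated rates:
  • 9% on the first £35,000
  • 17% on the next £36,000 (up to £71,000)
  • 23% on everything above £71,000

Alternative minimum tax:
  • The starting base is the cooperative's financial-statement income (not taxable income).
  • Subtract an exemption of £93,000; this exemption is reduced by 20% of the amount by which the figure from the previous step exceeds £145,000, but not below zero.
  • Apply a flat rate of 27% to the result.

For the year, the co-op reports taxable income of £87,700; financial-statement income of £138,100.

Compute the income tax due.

Standard income tax:
  £35,000 × 9% = £3,150
  £36,000 × 17% = £6,120
  £16,700 × 23% = £3,841
  → £13,111

Alternative minimum tax:
  Base (financial-statement income): £138,100
  Exemption: £138,100 ≤ £145,000, so full £93,000 applies
  Base: £138,100 − £93,000 = £45,100
  £45,100 × 27% = £12,177

£13,111 > £12,177, so the standard income tax governs.

£13,111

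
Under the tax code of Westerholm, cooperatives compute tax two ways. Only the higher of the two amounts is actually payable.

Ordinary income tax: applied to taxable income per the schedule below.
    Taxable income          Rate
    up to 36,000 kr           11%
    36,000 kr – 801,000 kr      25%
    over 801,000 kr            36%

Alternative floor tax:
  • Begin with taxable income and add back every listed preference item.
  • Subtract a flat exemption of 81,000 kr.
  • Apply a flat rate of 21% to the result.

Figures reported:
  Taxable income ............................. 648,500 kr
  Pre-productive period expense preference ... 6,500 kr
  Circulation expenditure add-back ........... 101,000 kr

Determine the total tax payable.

157,085 kr

Alternative floor tax:
  Adjusted income: 648,500 kr + 6,500 kr + 101,000 kr = 756,000 kr
  Less exemption 81,000 kr → base 675,000 kr
  675,000 kr × 21% = 141,750 kr

Ordinary income tax:
  36,000 kr × 11% = 3,960 kr
  612,500 kr × 25% = 153,125 kr
  → 157,085 kr

157,085 kr > 141,750 kr, so the ordinary income tax governs.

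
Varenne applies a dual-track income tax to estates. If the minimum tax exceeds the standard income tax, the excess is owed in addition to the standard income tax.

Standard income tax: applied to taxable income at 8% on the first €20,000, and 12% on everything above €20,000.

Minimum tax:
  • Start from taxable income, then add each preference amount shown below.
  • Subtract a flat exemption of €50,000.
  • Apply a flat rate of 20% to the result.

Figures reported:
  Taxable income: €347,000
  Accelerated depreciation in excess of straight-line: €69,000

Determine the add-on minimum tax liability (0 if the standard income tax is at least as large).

Standard income tax:
  €20,000 × 8% = €1,600
  €327,000 × 12% = €39,240
  → €40,840

Minimum tax:
  Adjusted income: €347,000 + €69,000 = €416,000
  Less exemption €50,000 → base €366,000
  €366,000 × 20% = €73,200

Excess of minimum tax over standard income tax: €73,200 − €40,840 = €32,360.

€32,360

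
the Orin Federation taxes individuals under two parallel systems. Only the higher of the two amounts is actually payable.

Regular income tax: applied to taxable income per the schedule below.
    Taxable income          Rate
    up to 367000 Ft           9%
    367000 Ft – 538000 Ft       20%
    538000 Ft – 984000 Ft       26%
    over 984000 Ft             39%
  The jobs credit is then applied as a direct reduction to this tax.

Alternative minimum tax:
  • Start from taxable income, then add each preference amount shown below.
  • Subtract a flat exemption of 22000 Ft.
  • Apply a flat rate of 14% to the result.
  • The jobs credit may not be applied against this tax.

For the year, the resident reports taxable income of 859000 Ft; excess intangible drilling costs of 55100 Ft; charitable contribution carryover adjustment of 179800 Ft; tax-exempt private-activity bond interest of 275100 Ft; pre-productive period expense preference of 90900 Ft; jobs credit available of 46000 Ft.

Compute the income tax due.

201306 Ft

Alternative minimum tax:
  Adjusted income: 859000 Ft + 55100 Ft + 179800 Ft + 275100 Ft + 90900 Ft = 1459900 Ft
  Less exemption 22000 Ft → base 1437900 Ft
  1437900 Ft × 14% = 201306 Ft

Regular income tax:
  367000 Ft × 9% = 33030 Ft
  171000 Ft × 20% = 34200 Ft
  321000 Ft × 26% = 83460 Ft
  → 150690 Ft
  Less jobs credit 46000 Ft → 104690 Ft

201306 Ft > 104690 Ft, so the alternative minimum tax is the binding amount.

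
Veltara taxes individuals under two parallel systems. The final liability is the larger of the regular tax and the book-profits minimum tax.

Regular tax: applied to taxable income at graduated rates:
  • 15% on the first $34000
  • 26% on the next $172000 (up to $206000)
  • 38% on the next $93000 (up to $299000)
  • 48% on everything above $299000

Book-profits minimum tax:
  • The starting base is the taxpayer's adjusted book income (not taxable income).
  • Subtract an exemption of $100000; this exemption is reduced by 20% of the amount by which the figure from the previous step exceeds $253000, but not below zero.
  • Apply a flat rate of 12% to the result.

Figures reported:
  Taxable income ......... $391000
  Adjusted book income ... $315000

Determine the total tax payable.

Regular tax:
  $34000 × 15% = $5100
  $172000 × 26% = $44720
  $93000 × 38% = $35340
  $92000 × 48% = $44160
  → $129320

Book-profits minimum tax:
  Base (adjusted book income): $315000
  Exemption: $100000 − 20% × ($315000 − $253000) = $100000 − $12400 = $87600
  Base: $315000 − $87600 = $227400
  $227400 × 12% = $27288

$129320 > $27288, so the regular tax governs.

$129320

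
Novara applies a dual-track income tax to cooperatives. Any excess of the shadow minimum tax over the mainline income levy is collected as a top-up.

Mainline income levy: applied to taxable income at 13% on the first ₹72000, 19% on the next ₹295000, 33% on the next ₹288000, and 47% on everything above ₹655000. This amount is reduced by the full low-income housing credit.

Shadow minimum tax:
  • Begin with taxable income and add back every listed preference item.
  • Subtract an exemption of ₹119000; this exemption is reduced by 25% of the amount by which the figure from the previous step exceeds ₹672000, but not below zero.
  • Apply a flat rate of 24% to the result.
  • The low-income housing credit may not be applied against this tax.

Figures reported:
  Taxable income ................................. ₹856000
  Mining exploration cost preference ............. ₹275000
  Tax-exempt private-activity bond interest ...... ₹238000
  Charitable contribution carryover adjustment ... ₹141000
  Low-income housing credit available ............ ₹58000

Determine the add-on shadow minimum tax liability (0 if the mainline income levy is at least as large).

₹165480

Mainline income levy:
  ₹72000 × 13% = ₹9360
  ₹295000 × 19% = ₹56050
  ₹288000 × 33% = ₹95040
  ₹201000 × 47% = ₹94470
  → ₹254920
  Less low-income housing credit ₹58000 → ₹196920

Shadow minimum tax:
  Adjusted income: ₹856000 + ₹275000 + ₹238000 + ₹141000 = ₹1510000
  Exemption: 25% × (₹1510000 − ₹672000) = ₹209500 ≥ ₹119000, so the exemption is fully phased out
  Base: ₹1510000 − ₹0 = ₹1510000
  ₹1510000 × 24% = ₹362400

Excess of shadow minimum tax over mainline income levy: ₹362400 − ₹196920 = ₹165480.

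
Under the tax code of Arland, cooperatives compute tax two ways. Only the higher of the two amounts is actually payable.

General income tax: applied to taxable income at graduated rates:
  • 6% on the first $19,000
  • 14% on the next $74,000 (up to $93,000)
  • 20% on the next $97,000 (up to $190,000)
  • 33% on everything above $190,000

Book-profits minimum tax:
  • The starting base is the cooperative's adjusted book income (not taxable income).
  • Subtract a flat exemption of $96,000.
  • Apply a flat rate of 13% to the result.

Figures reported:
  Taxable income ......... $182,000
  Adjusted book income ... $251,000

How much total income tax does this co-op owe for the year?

$29,300

Book-profits minimum tax:
  Base (adjusted book income): $251,000
  Less exemption $96,000 → base $155,000
  $155,000 × 13% = $20,150

General income tax:
  $19,000 × 6% = $1,140
  $74,000 × 14% = $10,360
  $89,000 × 20% = $17,800
  → $29,300

$29,300 > $20,150, so the general income tax governs.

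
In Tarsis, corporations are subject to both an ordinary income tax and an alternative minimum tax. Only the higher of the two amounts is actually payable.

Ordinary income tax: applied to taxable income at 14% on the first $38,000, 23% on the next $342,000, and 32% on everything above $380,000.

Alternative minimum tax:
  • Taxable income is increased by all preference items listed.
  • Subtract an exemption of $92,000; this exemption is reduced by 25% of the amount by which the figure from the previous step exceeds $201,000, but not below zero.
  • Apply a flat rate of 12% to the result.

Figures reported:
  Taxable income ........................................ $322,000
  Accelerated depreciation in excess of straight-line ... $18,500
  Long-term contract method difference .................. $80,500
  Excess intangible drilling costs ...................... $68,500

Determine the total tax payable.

Ordinary income tax:
  $38,000 × 14% = $5,320
  $284,000 × 23% = $65,320
  → $70,640

Alternative minimum tax:
  Adjusted income: $322,000 + $18,500 + $80,500 + $68,500 = $489,500
  Exemption: $92,000 − 25% × ($489,500 − $201,000) = $92,000 − $72,125 = $19,875
  Base: $489,500 − $19,875 = $469,625
  $469,625 × 12% = $56,355

$70,640 > $56,355, so the ordinary income tax governs.

$70,640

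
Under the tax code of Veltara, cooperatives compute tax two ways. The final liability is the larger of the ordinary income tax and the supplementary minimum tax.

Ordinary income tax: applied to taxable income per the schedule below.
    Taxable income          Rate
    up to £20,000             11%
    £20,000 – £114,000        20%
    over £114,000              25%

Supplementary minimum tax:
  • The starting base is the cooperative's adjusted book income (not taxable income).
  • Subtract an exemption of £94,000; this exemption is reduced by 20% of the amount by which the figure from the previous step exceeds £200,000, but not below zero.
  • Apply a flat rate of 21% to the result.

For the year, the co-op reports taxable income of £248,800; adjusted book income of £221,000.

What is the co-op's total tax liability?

£54,700

Supplementary minimum tax:
  Base (adjusted book income): £221,000
  Exemption: £94,000 − 20% × (£221,000 − £200,000) = £94,000 − £4,200 = £89,800
  Base: £221,000 − £89,800 = £131,200
  £131,200 × 21% = £27,552

Ordinary income tax:
  £20,000 × 11% = £2,200
  £94,000 × 20% = £18,800
  £134,800 × 25% = £33,700
  → £54,700

£54,700 > £27,552, so the ordinary income tax governs.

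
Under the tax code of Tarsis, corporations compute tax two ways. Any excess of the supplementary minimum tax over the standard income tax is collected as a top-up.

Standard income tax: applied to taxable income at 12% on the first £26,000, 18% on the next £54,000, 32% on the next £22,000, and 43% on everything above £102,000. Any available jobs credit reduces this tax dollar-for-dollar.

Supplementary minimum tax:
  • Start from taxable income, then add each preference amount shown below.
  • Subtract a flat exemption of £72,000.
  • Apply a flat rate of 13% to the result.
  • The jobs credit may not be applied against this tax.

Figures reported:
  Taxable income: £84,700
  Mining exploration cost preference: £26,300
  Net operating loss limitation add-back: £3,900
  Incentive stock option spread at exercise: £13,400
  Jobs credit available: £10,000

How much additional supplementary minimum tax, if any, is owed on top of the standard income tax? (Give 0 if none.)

£2,975

Supplementary minimum tax:
  Adjusted income: £84,700 + £26,300 + £3,900 + £13,400 = £128,300
  Less exemption £72,000 → base £56,300
  £56,300 × 13% = £7,319

Standard income tax:
  £26,000 × 12% = £3,120
  £54,000 × 18% = £9,720
  £4,700 × 32% = £1,504
  → £14,344
  Less jobs credit £10,000 → £4,344

Excess of supplementary minimum tax over standard income tax: £7,319 − £4,344 = £2,975.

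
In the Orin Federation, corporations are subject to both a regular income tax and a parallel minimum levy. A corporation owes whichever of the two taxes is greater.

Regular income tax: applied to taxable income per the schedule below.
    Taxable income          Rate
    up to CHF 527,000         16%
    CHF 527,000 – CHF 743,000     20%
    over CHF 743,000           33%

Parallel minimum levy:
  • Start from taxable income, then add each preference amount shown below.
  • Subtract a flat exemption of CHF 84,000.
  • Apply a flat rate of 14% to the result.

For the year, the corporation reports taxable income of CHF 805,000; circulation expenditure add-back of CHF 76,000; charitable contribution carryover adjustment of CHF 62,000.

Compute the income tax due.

Parallel minimum levy:
  Adjusted income: CHF 805,000 + CHF 76,000 + CHF 62,000 = CHF 943,000
  Less exemption CHF 84,000 → base CHF 859,000
  CHF 859,000 × 14% = CHF 120,260

Regular income tax:
  CHF 527,000 × 16% = CHF 84,320
  CHF 216,000 × 20% = CHF 43,200
  CHF 62,000 × 33% = CHF 20,460
  → CHF 147,980

CHF 147,980 > CHF 120,260, so the regular income tax governs.

CHF 147,980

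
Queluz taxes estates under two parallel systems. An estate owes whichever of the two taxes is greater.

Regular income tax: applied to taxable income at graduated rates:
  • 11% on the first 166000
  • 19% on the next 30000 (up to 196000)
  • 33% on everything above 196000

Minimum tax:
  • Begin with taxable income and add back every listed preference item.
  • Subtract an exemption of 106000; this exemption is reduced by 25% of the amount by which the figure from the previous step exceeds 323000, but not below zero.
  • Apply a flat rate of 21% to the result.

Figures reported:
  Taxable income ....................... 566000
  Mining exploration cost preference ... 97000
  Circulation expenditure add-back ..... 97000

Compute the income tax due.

159600

Regular income tax:
  166000 × 11% = 18260
  30000 × 19% = 5700
  370000 × 33% = 122100
  → 146060

Minimum tax:
  Adjusted income: 566000 + 97000 + 97000 = 760000
  Exemption: 25% × (760000 − 323000) = 109250 ≥ 106000, so the exemption is fully phased out
  Base: 760000 − 0 = 760000
  760000 × 21% = 159600

159600 > 146060, so the minimum tax is the binding amount.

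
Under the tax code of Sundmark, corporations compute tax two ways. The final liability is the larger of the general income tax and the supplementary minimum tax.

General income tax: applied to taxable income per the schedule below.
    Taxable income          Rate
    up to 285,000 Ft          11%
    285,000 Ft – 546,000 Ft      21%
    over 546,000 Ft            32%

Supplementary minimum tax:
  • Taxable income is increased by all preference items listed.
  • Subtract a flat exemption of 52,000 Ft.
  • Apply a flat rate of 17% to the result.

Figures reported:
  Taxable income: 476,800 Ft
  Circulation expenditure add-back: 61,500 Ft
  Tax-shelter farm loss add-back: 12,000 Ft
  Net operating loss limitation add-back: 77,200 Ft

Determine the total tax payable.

97,835 Ft

General income tax:
  285,000 Ft × 11% = 31,350 Ft
  191,800 Ft × 21% = 40,278 Ft
  → 71,628 Ft

Supplementary minimum tax:
  Adjusted income: 476,800 Ft + 61,500 Ft + 12,000 Ft + 77,200 Ft = 627,500 Ft
  Less exemption 52,000 Ft → base 575,500 Ft
  575,500 Ft × 17% = 97,835 Ft

97,835 Ft > 71,628 Ft, so the supplementary minimum tax is the binding amount.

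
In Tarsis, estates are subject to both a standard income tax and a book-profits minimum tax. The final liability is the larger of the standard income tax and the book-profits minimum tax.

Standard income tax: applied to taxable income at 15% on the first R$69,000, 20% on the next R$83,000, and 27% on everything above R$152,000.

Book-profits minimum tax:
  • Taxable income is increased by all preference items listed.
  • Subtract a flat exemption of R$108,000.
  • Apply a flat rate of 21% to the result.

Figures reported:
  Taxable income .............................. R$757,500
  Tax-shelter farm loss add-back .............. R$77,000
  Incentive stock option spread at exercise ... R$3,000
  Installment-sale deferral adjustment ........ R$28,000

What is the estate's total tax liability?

Book-profits minimum tax:
  Adjusted income: R$757,500 + R$77,000 + R$3,000 + R$28,000 = R$865,500
  Less exemption R$108,000 → base R$757,500
  R$757,500 × 21% = R$159,075

Standard income tax:
  R$69,000 × 15% = R$10,350
  R$83,000 × 20% = R$16,600
  R$605,500 × 27% = R$163,485
  → R$190,435

R$190,435 > R$159,075, so the standard income tax governs.

R$190,435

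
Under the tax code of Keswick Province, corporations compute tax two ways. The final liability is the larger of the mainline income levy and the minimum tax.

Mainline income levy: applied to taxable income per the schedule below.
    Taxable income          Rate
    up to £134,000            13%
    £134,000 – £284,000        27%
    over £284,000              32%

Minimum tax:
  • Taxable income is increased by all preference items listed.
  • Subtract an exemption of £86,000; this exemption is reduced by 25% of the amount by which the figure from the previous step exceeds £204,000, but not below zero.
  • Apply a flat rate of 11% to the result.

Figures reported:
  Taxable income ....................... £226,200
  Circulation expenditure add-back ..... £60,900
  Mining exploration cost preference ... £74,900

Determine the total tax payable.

Minimum tax:
  Adjusted income: £226,200 + £60,900 + £74,900 = £362,000
  Exemption: £86,000 − 25% × (£362,000 − £204,000) = £86,000 − £39,500 = £46,500
  Base: £362,000 − £46,500 = £315,500
  £315,500 × 11% = £34,705

Mainline income levy:
  £134,000 × 13% = £17,420
  £92,200 × 27% = £24,894
  → £42,314

£42,314 > £34,705, so the mainline income levy governs.

£42,314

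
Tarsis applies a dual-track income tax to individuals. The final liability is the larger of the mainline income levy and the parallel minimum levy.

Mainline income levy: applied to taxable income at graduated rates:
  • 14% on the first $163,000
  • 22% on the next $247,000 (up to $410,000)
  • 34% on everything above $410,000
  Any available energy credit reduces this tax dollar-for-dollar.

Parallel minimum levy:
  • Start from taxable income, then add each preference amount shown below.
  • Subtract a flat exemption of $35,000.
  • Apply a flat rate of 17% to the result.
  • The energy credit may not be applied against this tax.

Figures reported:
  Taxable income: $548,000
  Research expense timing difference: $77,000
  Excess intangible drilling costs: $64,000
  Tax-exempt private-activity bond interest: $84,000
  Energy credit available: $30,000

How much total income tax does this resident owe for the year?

Mainline income levy:
  $163,000 × 14% = $22,820
  $247,000 × 22% = $54,340
  $138,000 × 34% = $46,920
  → $124,080
  Less energy credit $30,000 → $94,080

Parallel minimum levy:
  Adjusted income: $548,000 + $77,000 + $64,000 + $84,000 = $773,000
  Less exemption $35,000 → base $738,000
  $738,000 × 17% = $125,460

$125,460 > $94,080, so the parallel minimum levy is the binding amount.

$125,460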